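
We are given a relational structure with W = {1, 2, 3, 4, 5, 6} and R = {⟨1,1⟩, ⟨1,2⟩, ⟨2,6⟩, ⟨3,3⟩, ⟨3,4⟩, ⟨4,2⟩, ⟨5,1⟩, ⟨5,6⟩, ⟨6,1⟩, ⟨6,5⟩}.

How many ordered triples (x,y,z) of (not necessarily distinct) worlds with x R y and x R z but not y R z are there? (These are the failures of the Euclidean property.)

Enumerating: (1,2,1), (1,2,2), (2,6,6), (3,4,3), (3,4,4), (4,2,2), (5,1,6), (5,6,6), (6,1,5), (6,5,5).

10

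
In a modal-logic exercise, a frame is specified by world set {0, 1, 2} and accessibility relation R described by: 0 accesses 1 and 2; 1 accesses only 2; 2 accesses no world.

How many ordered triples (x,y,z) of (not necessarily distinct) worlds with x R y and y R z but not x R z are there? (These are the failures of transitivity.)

0

R is transitive; there are no such tuples.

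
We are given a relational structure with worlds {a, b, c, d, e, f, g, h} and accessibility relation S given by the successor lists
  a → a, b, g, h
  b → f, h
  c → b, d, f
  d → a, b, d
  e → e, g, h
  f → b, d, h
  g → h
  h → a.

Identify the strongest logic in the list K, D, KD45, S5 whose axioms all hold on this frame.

D

Serial (axiom D): yes — every world has a successor (e.g. a S a).
Euclidean (axiom 5): no — a S b and a S g, but not b S g.
Transitive (axiom 4): no — a S b and b S f, but not a S f.
Reflexive (axiom T): no — b is not related to itself.
So F validates K, D; KD45 would additionally require S to be Euclidean and transitive. The strongest is D.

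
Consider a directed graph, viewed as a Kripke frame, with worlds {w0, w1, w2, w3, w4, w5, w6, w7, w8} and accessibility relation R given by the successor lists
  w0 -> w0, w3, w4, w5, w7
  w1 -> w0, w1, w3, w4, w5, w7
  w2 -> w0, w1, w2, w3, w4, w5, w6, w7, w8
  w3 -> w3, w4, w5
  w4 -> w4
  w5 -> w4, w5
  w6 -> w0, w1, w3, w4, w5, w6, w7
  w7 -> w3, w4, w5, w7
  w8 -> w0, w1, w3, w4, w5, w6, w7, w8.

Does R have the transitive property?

Transitive: yes — every two-step R-path is closed by a direct edge.

Yes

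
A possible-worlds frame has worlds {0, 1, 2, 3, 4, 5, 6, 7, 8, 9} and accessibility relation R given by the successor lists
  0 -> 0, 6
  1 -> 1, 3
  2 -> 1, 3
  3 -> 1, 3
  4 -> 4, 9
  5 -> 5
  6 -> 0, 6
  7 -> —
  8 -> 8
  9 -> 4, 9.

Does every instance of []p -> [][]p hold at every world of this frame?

The schema 4 characterises exactly the transitive frames.
Transitive: yes — every two-step R-path is closed by a direct edge.

Yes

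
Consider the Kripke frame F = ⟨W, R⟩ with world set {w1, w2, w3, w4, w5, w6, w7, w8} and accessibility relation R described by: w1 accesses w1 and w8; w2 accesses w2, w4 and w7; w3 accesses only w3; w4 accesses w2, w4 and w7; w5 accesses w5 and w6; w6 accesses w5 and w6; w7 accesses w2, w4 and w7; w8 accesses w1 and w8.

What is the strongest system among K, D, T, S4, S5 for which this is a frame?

S5

Serial (axiom D): yes — every world has a successor (e.g. w1 R w1).
Reflexive (axiom T): yes — every world is R-related to itself.
Transitive (axiom 4): yes — every two-step R-path is closed by a direct edge.
Euclidean (axiom 5): yes — any two successors of a common world are R-related.
So F validates K, D, T, S4, S5. The strongest is S5.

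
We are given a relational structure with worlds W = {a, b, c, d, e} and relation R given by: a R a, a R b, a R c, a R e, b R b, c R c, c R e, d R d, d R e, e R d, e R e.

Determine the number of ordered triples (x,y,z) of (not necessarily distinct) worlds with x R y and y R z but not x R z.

2

Enumerating: (a,e,d), (c,e,d).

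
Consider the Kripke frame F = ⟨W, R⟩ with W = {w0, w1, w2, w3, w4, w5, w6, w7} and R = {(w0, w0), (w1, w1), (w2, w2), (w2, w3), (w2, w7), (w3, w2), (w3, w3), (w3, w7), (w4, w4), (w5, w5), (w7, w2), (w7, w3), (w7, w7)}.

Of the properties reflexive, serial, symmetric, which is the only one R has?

symmetric

Reflexive: no — w6 is not related to itself.
Serial: no — w6 has no R-successor.
Symmetric: yes — every pair in R has its reverse in R.
Only symmetric holds.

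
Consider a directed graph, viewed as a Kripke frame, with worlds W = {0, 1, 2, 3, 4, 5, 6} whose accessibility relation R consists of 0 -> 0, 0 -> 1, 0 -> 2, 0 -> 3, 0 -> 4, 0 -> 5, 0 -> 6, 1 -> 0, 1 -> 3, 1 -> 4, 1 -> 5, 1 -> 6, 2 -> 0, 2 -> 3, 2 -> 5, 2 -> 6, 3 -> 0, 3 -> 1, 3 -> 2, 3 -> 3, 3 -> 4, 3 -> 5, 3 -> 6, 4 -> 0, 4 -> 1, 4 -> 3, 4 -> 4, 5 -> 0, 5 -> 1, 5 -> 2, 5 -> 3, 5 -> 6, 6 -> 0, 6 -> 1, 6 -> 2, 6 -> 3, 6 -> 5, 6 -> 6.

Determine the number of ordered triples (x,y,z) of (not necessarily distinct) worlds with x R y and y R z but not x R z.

38

Enumerating: (1,0,1), (1,0,2), (1,3,1), (1,3,2), (1,4,1), (1,5,1), (1,5,2), (1,6,1), (1,6,2), (2,0,1), (2,0,2), (2,0,4), … and 26 more.
Total: 38.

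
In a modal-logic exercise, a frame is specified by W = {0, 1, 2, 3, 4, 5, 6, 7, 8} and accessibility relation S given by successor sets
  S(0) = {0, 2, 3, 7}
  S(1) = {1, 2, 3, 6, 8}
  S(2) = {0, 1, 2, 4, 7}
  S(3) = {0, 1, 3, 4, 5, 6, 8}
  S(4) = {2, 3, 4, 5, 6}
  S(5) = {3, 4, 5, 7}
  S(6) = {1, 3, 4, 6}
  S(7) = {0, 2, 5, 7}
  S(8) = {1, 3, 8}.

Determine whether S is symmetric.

Yes

Symmetric: yes — every pair in S has its reverse in S.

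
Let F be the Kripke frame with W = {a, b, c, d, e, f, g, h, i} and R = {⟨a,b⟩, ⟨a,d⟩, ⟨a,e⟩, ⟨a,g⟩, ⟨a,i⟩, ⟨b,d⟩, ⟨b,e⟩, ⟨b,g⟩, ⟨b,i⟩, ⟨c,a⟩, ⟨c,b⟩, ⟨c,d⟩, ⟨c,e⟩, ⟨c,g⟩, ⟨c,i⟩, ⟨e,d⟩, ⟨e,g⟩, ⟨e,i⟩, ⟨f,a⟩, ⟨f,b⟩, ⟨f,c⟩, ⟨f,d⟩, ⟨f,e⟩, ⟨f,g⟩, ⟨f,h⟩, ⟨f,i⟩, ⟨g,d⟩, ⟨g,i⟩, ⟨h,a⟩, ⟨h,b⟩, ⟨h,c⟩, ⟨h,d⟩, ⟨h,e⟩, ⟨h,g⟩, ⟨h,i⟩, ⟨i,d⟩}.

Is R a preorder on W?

Reflexive: no — a is not related to itself.
Transitive: yes — every two-step R-path is closed by a direct edge.
So R is not a preorder.

No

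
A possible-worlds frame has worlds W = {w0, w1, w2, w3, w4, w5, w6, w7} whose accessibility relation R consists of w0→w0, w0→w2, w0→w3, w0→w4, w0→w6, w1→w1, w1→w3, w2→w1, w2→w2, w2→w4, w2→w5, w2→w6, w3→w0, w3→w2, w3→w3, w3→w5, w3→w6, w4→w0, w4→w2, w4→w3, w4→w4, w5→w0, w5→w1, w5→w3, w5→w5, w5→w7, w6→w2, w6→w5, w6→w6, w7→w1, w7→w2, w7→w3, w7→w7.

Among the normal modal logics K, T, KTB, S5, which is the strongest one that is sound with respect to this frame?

Reflexive (axiom T): yes — every world is R-related to itself.
Symmetric (axiom B): no — w0 R w2 but not w2 R w0.
Euclidean (axiom 5): no — w0 R w2 and w0 R w3, but not w2 R w3.
So F validates K, T; KTB would additionally require R to be symmetric. The strongest is T.

T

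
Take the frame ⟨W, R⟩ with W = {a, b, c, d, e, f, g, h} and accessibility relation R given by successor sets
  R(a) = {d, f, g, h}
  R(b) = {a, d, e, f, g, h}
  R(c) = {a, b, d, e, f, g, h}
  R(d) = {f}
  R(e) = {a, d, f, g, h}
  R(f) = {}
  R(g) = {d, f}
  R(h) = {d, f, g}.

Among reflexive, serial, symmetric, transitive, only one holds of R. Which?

transitive

Reflexive: no — a is not related to itself.
Serial: no — f has no R-successor.
Symmetric: no — a R d but not d R a.
Transitive: yes — every two-step R-path is closed by a direct edge.
Only transitive holds.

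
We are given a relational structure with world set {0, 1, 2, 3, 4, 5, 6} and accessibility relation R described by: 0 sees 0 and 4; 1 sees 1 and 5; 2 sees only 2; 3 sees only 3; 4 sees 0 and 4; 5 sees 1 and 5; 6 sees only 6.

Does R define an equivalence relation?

Yes

Reflexive: yes — every world is R-related to itself.
Symmetric: yes — every pair in R has its reverse in R.
Transitive: yes — every two-step R-path is closed by a direct edge.
So R is an equivalence relation.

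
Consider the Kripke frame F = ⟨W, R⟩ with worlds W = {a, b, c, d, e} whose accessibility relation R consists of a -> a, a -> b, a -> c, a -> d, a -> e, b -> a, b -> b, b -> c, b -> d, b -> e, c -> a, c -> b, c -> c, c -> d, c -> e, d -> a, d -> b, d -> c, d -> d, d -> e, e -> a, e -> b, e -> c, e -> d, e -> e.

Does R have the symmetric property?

Yes

Symmetric: yes — every pair in R has its reverse in R.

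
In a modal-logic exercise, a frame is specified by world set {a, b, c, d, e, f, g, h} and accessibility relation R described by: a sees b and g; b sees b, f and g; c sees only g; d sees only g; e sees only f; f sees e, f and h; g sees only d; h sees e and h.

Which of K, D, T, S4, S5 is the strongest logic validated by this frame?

Serial (axiom D): yes — every world has a successor (e.g. a R b).
Reflexive (axiom T): no — a is not related to itself.
Transitive (axiom 4): no — a R b and b R f, but not a R f.
Euclidean (axiom 5): no — a R g and a R b, but not g R b.
So F validates K, D; T would additionally require R to be reflexive. The strongest is D.

D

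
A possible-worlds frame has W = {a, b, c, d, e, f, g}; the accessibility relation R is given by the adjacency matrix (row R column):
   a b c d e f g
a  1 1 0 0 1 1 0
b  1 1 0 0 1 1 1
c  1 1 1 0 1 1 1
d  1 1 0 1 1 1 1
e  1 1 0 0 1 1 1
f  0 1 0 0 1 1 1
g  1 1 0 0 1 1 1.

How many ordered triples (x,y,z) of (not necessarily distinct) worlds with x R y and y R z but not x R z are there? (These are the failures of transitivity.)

Enumerating: (a,b,g), (a,e,g), (a,f,g), (f,b,a), (f,e,a), (f,g,a).

6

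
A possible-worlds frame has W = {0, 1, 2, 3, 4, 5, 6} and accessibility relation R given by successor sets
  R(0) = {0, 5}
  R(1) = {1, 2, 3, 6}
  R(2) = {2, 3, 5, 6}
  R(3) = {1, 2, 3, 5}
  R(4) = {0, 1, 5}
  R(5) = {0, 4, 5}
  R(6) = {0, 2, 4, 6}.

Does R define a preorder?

No

Reflexive: no — 4 is not related to itself.
Transitive: no — 0 R 5 and 5 R 4, but not 0 R 4.
So R is not a preorder.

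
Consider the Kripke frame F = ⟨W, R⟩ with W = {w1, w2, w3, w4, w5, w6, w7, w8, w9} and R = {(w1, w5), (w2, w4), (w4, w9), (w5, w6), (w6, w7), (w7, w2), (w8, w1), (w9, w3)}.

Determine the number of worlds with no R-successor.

1

Enumerating: w3.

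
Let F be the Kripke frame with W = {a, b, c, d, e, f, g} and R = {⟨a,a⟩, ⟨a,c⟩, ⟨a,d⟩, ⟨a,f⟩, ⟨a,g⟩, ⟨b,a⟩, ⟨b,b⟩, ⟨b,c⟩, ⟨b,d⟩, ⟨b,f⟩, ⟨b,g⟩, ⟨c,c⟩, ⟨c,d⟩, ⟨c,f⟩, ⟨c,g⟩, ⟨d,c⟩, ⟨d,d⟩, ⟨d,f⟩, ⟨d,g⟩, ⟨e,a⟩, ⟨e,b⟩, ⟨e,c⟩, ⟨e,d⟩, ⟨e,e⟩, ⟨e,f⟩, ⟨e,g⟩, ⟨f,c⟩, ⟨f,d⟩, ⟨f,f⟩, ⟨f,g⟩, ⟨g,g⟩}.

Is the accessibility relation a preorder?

Yes

Reflexive: yes — every world is R-related to itself.
Transitive: yes — every two-step R-path is closed by a direct edge.
So R is a preorder.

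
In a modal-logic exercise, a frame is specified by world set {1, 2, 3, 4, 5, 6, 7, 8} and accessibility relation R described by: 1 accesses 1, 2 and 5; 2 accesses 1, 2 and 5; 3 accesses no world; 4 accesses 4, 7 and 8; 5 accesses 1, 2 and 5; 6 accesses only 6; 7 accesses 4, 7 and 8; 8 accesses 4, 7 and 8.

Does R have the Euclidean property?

Yes

Euclidean: yes — any two successors of a common world are R-related.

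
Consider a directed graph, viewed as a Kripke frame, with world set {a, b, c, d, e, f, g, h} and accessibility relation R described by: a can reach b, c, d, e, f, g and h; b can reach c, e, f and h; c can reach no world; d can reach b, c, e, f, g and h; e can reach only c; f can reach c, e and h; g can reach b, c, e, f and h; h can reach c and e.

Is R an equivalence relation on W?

No

Reflexive: no — a is not related to itself.
Symmetric: no — a R b but not b R a.
Transitive: yes — every two-step R-path is closed by a direct edge.
So R is not an equivalence relation.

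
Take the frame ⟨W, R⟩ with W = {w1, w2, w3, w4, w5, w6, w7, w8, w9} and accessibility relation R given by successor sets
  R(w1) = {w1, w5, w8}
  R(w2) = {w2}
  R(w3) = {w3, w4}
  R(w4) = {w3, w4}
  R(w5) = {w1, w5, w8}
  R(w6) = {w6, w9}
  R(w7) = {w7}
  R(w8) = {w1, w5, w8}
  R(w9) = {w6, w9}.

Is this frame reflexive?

Yes

Reflexive: yes — every world is R-related to itself.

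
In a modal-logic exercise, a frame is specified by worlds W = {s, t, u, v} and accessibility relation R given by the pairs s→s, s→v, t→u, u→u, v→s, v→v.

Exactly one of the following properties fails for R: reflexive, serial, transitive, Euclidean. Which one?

Reflexive: no — t is not related to itself.
Serial: yes — every world has a successor (e.g. s R s).
Transitive: yes — every two-step R-path is closed by a direct edge.
Euclidean: yes — any two successors of a common world are R-related.
Only reflexive fails.

reflexive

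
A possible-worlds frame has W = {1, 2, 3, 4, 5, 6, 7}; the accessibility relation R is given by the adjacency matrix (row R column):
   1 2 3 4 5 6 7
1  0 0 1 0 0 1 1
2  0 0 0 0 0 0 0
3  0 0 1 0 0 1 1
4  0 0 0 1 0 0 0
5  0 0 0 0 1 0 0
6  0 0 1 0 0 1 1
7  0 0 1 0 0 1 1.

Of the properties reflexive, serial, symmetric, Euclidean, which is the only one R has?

Reflexive: no — 1 is not related to itself.
Serial: no — 2 has no R-successor.
Symmetric: no — 1 R 3 but not 3 R 1.
Euclidean: yes — any two successors of a common world are R-related.
Only Euclidean holds.

Euclidean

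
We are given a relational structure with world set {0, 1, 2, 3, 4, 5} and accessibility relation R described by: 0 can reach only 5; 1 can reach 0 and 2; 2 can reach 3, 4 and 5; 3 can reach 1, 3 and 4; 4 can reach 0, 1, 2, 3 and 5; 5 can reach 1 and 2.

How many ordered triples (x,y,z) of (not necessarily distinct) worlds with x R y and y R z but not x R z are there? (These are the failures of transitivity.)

Enumerating: (0,5,1), (0,5,2), (1,0,5), (1,2,3), (1,2,4), (1,2,5), (2,3,1), (2,4,0), (2,4,1), (2,4,2), (2,5,1), (2,5,2), … and 11 more.
Total: 23.

23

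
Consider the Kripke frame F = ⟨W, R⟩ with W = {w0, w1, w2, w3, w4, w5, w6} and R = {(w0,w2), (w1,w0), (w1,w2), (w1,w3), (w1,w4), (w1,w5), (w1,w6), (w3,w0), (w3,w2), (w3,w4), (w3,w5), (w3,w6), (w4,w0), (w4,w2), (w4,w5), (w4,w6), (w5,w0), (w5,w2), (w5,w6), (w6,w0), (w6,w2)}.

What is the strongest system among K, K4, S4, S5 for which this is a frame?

Transitive (axiom 4): yes — every two-step R-path is closed by a direct edge.
Reflexive (axiom T): no — w0 is not related to itself.
Euclidean (axiom 5): no — w1 R w0 and w1 R w3, but not w0 R w3.
So F validates K, K4; S4 would additionally require R to be reflexive. The strongest is K4.

K4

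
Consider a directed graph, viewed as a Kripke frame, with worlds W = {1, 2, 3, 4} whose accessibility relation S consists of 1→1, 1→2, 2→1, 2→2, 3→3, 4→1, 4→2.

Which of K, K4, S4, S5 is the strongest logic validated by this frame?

Transitive (axiom 4): yes — every two-step S-path is closed by a direct edge.
Reflexive (axiom T): no — 4 is not related to itself.
Euclidean (axiom 5): yes — any two successors of a common world are S-related.
So F validates K, K4; S4 would additionally require S to be reflexive. The strongest is K4.

K4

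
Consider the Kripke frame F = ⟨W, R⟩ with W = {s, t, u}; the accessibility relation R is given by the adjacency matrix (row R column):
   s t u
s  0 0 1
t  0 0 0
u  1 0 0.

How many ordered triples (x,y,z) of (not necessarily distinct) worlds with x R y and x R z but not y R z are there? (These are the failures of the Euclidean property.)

Enumerating: (s,u,u), (u,s,s).

2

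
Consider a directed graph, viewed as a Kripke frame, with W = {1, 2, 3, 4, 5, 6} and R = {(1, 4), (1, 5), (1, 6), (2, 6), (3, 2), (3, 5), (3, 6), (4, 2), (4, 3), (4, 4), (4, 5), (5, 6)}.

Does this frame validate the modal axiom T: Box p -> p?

No

By correspondence theory, T is valid on a frame iff R is reflexive.
Reflexive: no — 1 is not related to itself.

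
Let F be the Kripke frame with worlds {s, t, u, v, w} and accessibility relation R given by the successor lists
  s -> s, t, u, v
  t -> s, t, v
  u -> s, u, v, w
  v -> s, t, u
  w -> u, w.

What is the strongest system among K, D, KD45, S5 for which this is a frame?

Serial (axiom D): yes — every world has a successor (e.g. s R s).
Euclidean (axiom 5): no — s R t and s R u, but not t R u.
Transitive (axiom 4): no — s R u and u R w, but not s R w.
Reflexive (axiom T): no — v is not related to itself.
So F validates K, D; KD45 would additionally require R to be Euclidean and transitive. The strongest is D.

D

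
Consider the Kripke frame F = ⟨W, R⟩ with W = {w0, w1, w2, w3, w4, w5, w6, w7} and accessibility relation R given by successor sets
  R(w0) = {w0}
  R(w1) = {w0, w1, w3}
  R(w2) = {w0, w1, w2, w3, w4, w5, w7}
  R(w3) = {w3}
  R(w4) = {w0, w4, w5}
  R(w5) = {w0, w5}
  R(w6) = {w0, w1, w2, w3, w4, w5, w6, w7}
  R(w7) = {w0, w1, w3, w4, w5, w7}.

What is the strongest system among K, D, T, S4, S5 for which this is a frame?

S4

Serial (axiom D): yes — every world has a successor (e.g. w0 R w0).
Reflexive (axiom T): yes — every world is R-related to itself.
Transitive (axiom 4): yes — every two-step R-path is closed by a direct edge.
Euclidean (axiom 5): no — w1 R w0 and w1 R w3, but not w0 R w3.
So F validates K, D, T, S4; S5 would additionally require R to be Euclidean. The strongest is S4.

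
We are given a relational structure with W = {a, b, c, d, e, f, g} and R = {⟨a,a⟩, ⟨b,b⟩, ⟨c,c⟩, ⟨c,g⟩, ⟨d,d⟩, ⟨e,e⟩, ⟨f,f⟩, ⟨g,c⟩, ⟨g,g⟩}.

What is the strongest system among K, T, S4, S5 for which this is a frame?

Reflexive (axiom T): yes — every world is R-related to itself.
Transitive (axiom 4): yes — every two-step R-path is closed by a direct edge.
Euclidean (axiom 5): yes — any two successors of a common world are R-related.
So F validates K, T, S4, S5. The strongest is S5.

S5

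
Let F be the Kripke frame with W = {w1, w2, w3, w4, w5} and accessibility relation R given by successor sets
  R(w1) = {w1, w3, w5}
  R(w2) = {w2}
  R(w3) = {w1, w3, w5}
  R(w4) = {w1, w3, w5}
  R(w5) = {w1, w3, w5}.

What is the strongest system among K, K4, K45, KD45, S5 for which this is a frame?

Transitive (axiom 4): yes — every two-step R-path is closed by a direct edge.
Euclidean (axiom 5): yes — any two successors of a common world are R-related.
Serial (axiom D): yes — every world has a successor (e.g. w1 R w1).
Reflexive (axiom T): no — w4 is not related to itself.
So F validates K, K4, K45, KD45; S5 would additionally require R to be reflexive. The strongest is KD45.

KD45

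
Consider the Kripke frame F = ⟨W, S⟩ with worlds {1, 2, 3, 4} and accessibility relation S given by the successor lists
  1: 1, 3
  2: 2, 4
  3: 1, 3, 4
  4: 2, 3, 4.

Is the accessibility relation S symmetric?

Yes

Symmetric: yes — every pair in S has its reverse in S.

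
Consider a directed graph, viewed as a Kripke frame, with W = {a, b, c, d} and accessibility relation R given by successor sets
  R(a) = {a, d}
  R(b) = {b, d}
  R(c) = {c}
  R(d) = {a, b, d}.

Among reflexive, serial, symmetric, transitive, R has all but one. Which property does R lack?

transitive

Reflexive: yes — every world is R-related to itself.
Serial: yes — every world has a successor (e.g. a R a).
Symmetric: yes — every pair in R has its reverse in R.
Transitive: no — a R d and d R b, but not a R b.
Only transitive fails.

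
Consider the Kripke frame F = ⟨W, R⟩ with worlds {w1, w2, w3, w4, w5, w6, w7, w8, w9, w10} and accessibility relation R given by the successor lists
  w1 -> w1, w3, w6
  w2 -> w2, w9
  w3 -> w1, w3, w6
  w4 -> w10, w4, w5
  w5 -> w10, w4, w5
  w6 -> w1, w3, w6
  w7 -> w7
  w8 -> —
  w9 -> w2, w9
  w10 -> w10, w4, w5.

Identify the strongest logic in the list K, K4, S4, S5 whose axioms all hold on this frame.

K4

Transitive (axiom 4): yes — every two-step R-path is closed by a direct edge.
Reflexive (axiom T): no — w8 is not related to itself.
Euclidean (axiom 5): yes — any two successors of a common world are R-related.
So F validates K, K4; S4 would additionally require R to be reflexive. The strongest is K4.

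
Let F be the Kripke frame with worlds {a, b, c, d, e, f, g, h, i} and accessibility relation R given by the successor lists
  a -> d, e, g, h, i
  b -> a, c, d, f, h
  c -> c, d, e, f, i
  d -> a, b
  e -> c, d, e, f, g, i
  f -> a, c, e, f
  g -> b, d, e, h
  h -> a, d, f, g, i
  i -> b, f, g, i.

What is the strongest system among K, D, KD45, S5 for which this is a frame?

D

Serial (axiom D): yes — every world has a successor (e.g. a R d).
Euclidean (axiom 5): no — a R d and a R e, but not d R e.
Transitive (axiom 4): no — a R d and d R b, but not a R b.
Reflexive (axiom T): no — a is not related to itself.
So F validates K, D; KD45 would additionally require R to be Euclidean and transitive. The strongest is D.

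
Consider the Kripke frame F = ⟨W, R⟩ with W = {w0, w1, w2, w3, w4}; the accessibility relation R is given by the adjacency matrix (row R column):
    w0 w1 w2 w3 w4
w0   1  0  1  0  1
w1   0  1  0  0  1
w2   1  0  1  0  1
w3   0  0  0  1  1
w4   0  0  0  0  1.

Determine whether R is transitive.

Yes

Transitive: yes — every two-step R-path is closed by a direct edge.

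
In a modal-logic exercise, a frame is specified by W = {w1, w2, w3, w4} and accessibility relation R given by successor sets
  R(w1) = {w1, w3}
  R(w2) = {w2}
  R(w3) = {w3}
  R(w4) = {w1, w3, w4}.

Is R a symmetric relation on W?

No

Symmetric: no — w1 R w3 but not w3 R w1.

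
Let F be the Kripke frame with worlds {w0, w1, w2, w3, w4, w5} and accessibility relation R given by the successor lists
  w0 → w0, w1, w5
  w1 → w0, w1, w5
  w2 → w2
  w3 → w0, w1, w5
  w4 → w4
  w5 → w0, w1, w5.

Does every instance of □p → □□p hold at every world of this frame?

Yes

By correspondence theory, 4 is valid on a frame iff R is transitive.
Transitive: yes — every two-step R-path is closed by a direct edge.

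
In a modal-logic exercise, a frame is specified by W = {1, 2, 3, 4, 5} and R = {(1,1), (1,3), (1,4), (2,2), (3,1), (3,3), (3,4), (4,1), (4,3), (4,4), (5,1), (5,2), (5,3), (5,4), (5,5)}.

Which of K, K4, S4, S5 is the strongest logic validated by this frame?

Transitive (axiom 4): yes — every two-step R-path is closed by a direct edge.
Reflexive (axiom T): yes — every world is R-related to itself.
Euclidean (axiom 5): no — 5 R 1 and 5 R 2, but not 1 R 2.
So F validates K, K4, S4; S5 would additionally require R to be Euclidean. The strongest is S4.

S4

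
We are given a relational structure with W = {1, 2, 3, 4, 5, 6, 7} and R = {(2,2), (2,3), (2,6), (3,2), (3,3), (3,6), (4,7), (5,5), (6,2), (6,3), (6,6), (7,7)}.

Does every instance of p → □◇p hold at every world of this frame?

By correspondence theory, B is valid on a frame iff R is symmetric.
Symmetric: no — 4 R 7 but not 7 R 4.

No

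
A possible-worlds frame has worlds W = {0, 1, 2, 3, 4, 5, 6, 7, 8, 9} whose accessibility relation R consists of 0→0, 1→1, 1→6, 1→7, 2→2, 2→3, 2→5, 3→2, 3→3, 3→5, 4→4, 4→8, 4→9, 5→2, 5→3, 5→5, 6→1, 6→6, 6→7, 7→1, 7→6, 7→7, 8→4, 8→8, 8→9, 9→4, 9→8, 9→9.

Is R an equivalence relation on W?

Reflexive: yes — every world is R-related to itself.
Symmetric: yes — every pair in R has its reverse in R.
Transitive: yes — every two-step R-path is closed by a direct edge.
So R is an equivalence relation.

Yes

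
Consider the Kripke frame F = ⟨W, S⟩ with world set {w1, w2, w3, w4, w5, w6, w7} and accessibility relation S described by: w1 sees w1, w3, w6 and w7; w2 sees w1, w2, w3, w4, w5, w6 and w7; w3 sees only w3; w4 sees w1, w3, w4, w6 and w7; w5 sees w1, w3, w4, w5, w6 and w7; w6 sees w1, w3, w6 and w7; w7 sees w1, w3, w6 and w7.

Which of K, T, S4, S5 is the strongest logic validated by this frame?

Reflexive (axiom T): yes — every world is S-related to itself.
Transitive (axiom 4): yes — every two-step S-path is closed by a direct edge.
Euclidean (axiom 5): no — w1 S w3 and w1 S w6, but not w3 S w6.
So F validates K, T, S4; S5 would additionally require S to be Euclidean. The strongest is S4.

S4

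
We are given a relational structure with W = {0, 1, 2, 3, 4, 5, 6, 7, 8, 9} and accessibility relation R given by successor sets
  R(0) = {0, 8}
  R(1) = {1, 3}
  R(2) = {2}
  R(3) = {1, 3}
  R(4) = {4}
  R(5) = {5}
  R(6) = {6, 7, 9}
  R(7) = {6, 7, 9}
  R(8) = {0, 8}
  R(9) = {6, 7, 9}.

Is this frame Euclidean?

Yes

Euclidean: yes — any two successors of a common world are R-related.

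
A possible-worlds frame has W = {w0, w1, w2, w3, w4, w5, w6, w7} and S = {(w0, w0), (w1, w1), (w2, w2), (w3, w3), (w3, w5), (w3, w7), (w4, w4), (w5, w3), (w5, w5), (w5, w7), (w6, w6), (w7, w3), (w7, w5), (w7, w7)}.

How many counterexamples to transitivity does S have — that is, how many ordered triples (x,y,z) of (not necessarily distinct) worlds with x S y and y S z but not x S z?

S is transitive; there are no such tuples.

0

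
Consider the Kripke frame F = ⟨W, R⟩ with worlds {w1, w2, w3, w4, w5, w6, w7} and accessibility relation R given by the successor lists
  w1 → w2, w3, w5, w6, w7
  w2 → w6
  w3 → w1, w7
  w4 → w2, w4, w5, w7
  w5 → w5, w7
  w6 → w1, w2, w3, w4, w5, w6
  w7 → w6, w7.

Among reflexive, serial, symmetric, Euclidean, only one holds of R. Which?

Reflexive: no — w1 is not related to itself.
Serial: yes — every world has a successor (e.g. w1 R w2).
Symmetric: no — w1 R w2 but not w2 R w1.
Euclidean: no — w1 R w2 and w1 R w3, but not w2 R w3.
Only serial holds.

serial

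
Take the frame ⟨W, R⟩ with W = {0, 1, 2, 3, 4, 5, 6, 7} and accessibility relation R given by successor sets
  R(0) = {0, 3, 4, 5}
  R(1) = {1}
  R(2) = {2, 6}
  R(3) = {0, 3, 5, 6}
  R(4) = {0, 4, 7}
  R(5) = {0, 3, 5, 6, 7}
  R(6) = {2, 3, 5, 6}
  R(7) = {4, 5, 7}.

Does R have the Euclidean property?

Euclidean: no — 0 R 3 and 0 R 4, but not 3 R 4.

No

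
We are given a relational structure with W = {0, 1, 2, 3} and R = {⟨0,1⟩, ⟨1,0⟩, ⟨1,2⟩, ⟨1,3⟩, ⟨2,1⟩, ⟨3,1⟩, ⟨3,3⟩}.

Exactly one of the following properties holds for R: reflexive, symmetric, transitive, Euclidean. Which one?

symmetric

Reflexive: no — 0 is not related to itself.
Symmetric: yes — every pair in R has its reverse in R.
Transitive: no — 0 R 1 and 1 R 2, but not 0 R 2.
Euclidean: no — 1 R 0 and 1 R 2, but not 0 R 2.
Only symmetric holds.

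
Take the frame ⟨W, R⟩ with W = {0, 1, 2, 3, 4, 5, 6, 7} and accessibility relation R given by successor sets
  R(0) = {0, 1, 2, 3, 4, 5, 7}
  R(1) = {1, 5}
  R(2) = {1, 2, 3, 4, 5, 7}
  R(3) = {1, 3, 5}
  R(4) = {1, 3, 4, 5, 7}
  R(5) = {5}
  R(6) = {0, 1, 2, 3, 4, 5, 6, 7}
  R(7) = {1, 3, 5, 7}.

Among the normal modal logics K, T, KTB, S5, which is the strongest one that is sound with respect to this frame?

T

Reflexive (axiom T): yes — every world is R-related to itself.
Symmetric (axiom B): no — 0 R 1 but not 1 R 0.
Euclidean (axiom 5): no — 0 R 1 and 0 R 2, but not 1 R 2.
So F validates K, T; KTB would additionally require R to be symmetric. The strongest is T.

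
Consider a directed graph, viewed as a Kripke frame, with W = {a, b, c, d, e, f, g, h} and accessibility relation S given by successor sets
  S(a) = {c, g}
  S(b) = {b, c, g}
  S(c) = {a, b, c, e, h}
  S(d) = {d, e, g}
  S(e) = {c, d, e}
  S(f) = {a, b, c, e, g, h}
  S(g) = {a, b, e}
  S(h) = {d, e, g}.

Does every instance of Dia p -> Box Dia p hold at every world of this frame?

The schema 5 characterises exactly the Euclidean frames.
Euclidean: no — a S c and a S g, but not c S g.

No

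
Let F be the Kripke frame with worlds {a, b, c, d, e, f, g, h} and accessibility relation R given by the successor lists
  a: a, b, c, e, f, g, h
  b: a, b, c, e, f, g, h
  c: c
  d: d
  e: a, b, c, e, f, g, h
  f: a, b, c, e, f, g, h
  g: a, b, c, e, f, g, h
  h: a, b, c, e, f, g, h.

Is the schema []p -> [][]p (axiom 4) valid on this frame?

Axiom 4 corresponds to the accessibility relation being transitive.
Transitive: yes — every two-step R-path is closed by a direct edge.

Yes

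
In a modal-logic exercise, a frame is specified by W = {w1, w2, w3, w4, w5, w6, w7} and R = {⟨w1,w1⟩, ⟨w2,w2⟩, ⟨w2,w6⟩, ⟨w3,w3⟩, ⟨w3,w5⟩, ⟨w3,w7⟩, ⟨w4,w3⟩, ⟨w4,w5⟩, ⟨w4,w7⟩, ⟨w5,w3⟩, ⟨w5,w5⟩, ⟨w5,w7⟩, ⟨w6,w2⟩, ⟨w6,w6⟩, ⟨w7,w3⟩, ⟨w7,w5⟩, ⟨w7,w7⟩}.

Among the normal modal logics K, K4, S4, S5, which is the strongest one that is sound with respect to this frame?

K4

Transitive (axiom 4): yes — every two-step R-path is closed by a direct edge.
Reflexive (axiom T): no — w4 is not related to itself.
Euclidean (axiom 5): yes — any two successors of a common world are R-related.
So F validates K, K4; S4 would additionally require R to be reflexive. The strongest is K4.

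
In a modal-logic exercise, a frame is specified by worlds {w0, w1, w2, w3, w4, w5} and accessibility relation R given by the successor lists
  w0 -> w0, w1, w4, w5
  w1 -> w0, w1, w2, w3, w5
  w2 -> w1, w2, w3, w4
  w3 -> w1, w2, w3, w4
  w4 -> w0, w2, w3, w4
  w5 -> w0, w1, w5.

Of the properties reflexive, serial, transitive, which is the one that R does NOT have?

Reflexive: yes — every world is R-related to itself.
Serial: yes — every world has a successor (e.g. w0 R w0).
Transitive: no — w0 R w1 and w1 R w2, but not w0 R w2.
Only transitive fails.

transitive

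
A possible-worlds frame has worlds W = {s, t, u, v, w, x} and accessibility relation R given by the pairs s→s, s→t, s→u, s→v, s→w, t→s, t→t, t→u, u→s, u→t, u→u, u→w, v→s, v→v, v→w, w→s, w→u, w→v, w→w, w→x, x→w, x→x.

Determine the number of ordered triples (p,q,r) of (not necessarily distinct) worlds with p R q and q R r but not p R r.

16

Enumerating: (s,w,x), (t,s,v), (t,s,w), (t,u,w), (u,s,v), (u,w,v), (u,w,x), (v,s,t), (v,s,u), (v,w,u), (v,w,x), (w,s,t), (w,u,t), (x,w,s), (x,w,u), (x,w,v).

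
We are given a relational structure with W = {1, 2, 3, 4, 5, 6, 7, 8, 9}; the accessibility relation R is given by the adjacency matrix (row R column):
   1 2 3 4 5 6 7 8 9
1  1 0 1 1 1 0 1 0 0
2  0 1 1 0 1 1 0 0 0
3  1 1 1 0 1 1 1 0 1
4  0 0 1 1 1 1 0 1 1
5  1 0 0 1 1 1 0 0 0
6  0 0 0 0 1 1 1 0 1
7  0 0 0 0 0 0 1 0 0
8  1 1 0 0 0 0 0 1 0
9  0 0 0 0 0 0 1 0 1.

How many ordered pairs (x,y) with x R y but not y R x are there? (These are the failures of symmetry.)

17

Enumerating: (1,4), (1,7), (2,5), (2,6), (3,5), (3,6), (3,7), (3,9), (4,3), (4,6), (4,8), (4,9), (6,7), (6,9), (8,1), (8,2), (9,7).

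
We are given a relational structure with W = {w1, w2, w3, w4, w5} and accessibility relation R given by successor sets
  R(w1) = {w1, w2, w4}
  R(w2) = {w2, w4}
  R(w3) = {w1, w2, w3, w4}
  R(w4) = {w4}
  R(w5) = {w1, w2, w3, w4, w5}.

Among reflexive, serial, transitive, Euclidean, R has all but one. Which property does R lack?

Euclidean

Reflexive: yes — every world is R-related to itself.
Serial: yes — every world has a successor (e.g. w1 R w1).
Transitive: yes — every two-step R-path is closed by a direct edge.
Euclidean: no — w1 R w4 and w1 R w2, but not w4 R w2.
Only Euclidean fails.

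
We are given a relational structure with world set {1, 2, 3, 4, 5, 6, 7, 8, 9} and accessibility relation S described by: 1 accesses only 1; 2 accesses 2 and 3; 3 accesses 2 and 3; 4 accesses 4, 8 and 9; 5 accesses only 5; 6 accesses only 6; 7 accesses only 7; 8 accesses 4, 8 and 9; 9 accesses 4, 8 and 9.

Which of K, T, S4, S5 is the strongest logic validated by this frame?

Reflexive (axiom T): yes — every world is S-related to itself.
Transitive (axiom 4): yes — every two-step S-path is closed by a direct edge.
Euclidean (axiom 5): yes — any two successors of a common world are S-related.
So F validates K, T, S4, S5. The strongest is S5.

S5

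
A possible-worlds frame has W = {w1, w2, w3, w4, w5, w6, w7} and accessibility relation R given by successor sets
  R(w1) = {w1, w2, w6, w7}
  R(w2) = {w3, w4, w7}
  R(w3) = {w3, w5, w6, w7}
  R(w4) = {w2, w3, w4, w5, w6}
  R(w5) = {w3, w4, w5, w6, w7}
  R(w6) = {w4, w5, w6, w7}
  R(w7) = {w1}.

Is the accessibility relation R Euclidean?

Euclidean: no — w1 R w2 and w1 R w6, but not w2 R w6.

No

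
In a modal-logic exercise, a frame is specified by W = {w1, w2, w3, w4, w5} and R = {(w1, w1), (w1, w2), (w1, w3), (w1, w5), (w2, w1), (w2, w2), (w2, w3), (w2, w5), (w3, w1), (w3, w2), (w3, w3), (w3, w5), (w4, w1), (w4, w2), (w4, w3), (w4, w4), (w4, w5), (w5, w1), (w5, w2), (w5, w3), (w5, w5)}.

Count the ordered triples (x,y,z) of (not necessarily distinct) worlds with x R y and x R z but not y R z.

4

Enumerating: (w4,w1,w4), (w4,w2,w4), (w4,w3,w4), (w4,w5,w4).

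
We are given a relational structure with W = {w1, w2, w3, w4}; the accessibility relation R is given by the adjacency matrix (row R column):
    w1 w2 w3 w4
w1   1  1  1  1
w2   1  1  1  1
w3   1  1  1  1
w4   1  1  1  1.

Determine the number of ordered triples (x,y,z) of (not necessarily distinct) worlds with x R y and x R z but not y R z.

0

R is Euclidean; there are no such tuples.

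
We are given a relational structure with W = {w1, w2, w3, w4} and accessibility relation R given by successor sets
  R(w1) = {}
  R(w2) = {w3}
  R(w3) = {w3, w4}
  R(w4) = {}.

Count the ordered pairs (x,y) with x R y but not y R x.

Enumerating: (w2,w3), (w3,w4).

2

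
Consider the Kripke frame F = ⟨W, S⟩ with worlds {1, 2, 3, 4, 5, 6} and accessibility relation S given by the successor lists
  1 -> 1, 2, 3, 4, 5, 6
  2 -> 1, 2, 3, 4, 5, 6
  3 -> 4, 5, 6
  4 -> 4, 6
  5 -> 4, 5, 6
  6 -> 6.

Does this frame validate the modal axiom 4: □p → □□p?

The schema 4 characterises exactly the transitive frames.
Transitive: yes — every two-step S-path is closed by a direct edge.

Yes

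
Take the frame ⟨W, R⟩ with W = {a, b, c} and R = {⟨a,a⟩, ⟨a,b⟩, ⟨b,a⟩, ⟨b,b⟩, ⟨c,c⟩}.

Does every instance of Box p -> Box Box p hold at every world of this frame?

The schema 4 characterises exactly the transitive frames.
Transitive: yes — every two-step R-path is closed by a direct edge.

Yes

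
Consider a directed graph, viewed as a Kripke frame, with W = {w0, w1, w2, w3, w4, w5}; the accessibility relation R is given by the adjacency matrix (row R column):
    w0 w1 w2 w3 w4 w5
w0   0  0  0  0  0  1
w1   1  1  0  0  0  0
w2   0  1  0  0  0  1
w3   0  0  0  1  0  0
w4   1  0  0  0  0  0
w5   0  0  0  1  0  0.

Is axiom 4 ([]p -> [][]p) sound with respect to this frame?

Axiom 4 corresponds to the accessibility relation being transitive.
Transitive: no — w0 R w5 and w5 R w3, but not w0 R w3.

No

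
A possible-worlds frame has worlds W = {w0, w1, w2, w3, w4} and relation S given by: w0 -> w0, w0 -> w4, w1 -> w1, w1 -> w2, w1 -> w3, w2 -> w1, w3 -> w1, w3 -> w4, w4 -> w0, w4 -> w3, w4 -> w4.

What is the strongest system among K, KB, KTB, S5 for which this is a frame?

Symmetric (axiom B): yes — every pair in S has its reverse in S.
Reflexive (axiom T): no — w2 is not related to itself.
Euclidean (axiom 5): no — w1 S w2 and w1 S w3, but not w2 S w3.
So F validates K, KB; KTB would additionally require S to be reflexive. The strongest is KB.

KB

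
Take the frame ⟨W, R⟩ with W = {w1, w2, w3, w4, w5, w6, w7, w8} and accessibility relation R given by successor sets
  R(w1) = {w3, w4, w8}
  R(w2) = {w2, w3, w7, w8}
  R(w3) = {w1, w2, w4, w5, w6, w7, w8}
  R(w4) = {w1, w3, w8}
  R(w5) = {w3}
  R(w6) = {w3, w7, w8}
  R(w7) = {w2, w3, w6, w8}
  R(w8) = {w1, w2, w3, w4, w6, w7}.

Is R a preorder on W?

Reflexive: no — w1 is not related to itself.
Transitive: no — w1 R w3 and w3 R w2, but not w1 R w2.
So R is not a preorder.

No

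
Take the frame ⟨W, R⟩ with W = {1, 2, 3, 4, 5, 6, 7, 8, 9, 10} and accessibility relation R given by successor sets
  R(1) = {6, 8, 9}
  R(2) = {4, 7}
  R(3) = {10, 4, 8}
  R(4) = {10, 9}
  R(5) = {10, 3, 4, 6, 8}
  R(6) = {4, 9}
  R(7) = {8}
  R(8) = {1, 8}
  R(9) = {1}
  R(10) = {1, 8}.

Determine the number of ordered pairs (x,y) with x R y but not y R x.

18

Enumerating: (1,6), (10,1), (10,8), (2,4), (2,7), (3,10), (3,4), (3,8), (4,10), (4,9), (5,10), (5,3), (5,4), (5,6), (5,8), (6,4), (6,9), (7,8).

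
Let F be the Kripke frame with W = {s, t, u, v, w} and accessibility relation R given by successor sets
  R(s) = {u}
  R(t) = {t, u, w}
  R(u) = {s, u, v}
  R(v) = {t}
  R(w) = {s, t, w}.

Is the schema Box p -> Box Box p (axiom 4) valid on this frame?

Axiom 4 corresponds to the accessibility relation being transitive.
Transitive: no — s R u and u R v, but not s R v.

No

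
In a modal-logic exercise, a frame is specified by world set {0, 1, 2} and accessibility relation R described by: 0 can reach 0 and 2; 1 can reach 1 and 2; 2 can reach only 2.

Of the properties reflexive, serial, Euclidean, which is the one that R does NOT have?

Reflexive: yes — every world is R-related to itself.
Serial: yes — every world has a successor (e.g. 0 R 0).
Euclidean: no — 0 R 2 and 0 R 0, but not 2 R 0.
Only Euclidean fails.

Euclidean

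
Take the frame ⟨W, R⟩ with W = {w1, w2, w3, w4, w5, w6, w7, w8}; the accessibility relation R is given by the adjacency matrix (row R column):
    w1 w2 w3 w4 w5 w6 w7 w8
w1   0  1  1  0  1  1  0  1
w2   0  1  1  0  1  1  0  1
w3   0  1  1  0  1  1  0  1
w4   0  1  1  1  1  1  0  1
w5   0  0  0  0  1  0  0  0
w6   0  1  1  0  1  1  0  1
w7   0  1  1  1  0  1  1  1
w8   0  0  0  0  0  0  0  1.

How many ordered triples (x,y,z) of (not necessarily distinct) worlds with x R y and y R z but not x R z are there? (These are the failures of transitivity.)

4

Enumerating: (w7,w2,w5), (w7,w3,w5), (w7,w4,w5), (w7,w6,w5).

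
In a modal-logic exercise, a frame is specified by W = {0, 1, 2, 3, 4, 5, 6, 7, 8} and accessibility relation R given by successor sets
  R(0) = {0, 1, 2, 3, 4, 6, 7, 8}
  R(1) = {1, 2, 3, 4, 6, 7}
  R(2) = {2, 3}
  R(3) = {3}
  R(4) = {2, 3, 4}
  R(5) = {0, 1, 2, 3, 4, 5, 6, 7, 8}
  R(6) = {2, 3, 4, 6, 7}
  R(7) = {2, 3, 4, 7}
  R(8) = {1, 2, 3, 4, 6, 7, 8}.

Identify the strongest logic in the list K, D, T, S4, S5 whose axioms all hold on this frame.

Serial (axiom D): yes — every world has a successor (e.g. 0 R 0).
Reflexive (axiom T): yes — every world is R-related to itself.
Transitive (axiom 4): yes — every two-step R-path is closed by a direct edge.
Euclidean (axiom 5): no — 0 R 1 and 0 R 8, but not 1 R 8.
So F validates K, D, T, S4; S5 would additionally require R to be Euclidean. The strongest is S4.

S4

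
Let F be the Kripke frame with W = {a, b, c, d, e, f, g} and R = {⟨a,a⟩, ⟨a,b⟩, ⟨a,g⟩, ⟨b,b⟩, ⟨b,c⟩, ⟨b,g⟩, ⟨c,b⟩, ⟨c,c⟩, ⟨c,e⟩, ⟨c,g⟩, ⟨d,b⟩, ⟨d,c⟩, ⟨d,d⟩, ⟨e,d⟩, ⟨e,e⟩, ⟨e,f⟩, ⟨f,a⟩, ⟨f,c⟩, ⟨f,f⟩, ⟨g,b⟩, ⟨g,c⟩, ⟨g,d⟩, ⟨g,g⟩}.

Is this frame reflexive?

Yes

Reflexive: yes — every world is R-related to itself.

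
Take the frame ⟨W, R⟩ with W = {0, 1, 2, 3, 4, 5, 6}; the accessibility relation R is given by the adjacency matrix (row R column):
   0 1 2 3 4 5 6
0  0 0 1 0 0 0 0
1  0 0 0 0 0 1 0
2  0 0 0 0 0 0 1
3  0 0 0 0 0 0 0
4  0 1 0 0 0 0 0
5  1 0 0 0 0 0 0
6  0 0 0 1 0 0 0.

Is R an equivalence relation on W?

No

Reflexive: no — 0 is not related to itself.
Symmetric: no — 0 R 2 but not 2 R 0.
Transitive: no — 0 R 2 and 2 R 6, but not 0 R 6.
So R is not an equivalence relation.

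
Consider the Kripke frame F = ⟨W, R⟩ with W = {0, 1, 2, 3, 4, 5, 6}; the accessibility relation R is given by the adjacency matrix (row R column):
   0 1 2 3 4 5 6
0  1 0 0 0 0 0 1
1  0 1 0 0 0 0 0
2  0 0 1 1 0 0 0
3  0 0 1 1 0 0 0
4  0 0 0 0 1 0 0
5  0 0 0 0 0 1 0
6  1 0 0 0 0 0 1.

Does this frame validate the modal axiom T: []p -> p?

Yes

The schema T characterises exactly the reflexive frames.
Reflexive: yes — every world is R-related to itself.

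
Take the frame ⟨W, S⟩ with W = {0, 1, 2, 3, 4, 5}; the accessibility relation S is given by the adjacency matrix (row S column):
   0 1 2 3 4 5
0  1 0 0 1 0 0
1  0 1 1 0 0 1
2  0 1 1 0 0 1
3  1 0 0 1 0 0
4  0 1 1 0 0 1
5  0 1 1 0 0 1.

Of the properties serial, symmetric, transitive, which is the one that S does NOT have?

Serial: yes — every world has a successor (e.g. 0 S 0).
Symmetric: no — 4 S 1 but not 1 S 4.
Transitive: yes — every two-step S-path is closed by a direct edge.
Only symmetric fails.

symmetric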